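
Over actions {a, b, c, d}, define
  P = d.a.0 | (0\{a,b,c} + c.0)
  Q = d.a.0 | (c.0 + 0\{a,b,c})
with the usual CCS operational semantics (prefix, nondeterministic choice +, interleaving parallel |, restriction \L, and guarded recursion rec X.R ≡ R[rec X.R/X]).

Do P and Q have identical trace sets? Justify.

YES

Reachable graph of P (6 states):
  u0 = d.a.0 | (0\{a,b,c} + c.0) :: -c-> u1, -d-> u2
  u1 = d.a.0 | 0 :: -d-> u3
  u2 = a.0 | (0\{a,b,c} + c.0) :: -a-> u4, -c-> u3
  u3 = a.0 | 0 :: -a-> u5
  u4 = 0 | (0\{a,b,c} + c.0) :: -c-> u5
  u5 = 0 | 0 :: (no moves)
Reachable graph of Q (6 states):
  v0 = d.a.0 | (c.0 + 0\{a,b,c}) :: -c-> v1, -d-> v2
  v1 = d.a.0 | 0 :: -d-> v3
  v2 = a.0 | (c.0 + 0\{a,b,c}) :: -a-> v4, -c-> v3
  v3 = a.0 | 0 :: -a-> v5
  v4 = 0 | (c.0 + 0\{a,b,c}) :: -c-> v5
  v5 = 0 | 0 :: (no moves)
Partition-refinement fixed point:
  B0 = {u0, v0}
  B1 = {u1, v1}
  B2 = {u3, v3}
  B3 = {u5, v5}
  B4 = {u2, v2}
  B5 = {u4, v4}
u0 ∈ B0, v0 ∈ B0 → same block
Bisimilar ⇒ trace-equivalent.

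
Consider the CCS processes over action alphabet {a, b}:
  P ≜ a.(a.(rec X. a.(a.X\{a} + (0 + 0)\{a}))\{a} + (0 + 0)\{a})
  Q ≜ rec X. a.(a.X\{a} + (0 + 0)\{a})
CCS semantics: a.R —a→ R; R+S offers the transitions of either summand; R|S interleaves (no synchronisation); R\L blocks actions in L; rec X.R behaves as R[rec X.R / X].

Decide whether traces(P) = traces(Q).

Reachable graph of P (3 states):
  p0 = a.(a.(rec X. a.(a.X\{a} + (0 + 0)\{a}))\{a} + (0 + 0)\{a}) ⊢ -a-> p1
  p1 = a.(rec X. a.(a.X\{a} + (0 + 0)\{a}))\{a} + (0 + 0)\{a} ⊢ -a-> p2
  p2 = (rec X. a.(a.X\{a} + (0 + 0)\{a}))\{a} ⊢ (no moves)
Reachable graph of Q (3 states):
  q0 = rec X. a.(a.X\{a} + (0 + 0)\{a}) ⊢ -a-> q1
  q1 = a.(rec X. a.(a.X\{a} + (0 + 0)\{a}))\{a} + (0 + 0)\{a} ⊢ -a-> q2
  q2 = (rec X. a.(a.X\{a} + (0 + 0)\{a}))\{a} ⊢ (no moves)
Partition-refinement fixed point:
  B0 = {p0, q0}
  B1 = {p1, q1}
  B2 = {p2, q2}
p0 ∈ B0, q0 ∈ B0 → same block
Bisimilar ⇒ trace-equivalent.

YES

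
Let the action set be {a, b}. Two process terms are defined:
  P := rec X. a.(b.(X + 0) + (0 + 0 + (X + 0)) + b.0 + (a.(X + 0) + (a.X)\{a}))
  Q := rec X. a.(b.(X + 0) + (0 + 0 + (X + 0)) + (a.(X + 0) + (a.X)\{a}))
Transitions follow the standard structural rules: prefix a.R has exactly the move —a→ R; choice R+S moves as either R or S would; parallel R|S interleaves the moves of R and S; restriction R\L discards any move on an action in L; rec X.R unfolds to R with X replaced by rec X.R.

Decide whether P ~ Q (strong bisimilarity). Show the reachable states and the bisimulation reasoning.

P ≁ Q

P's transition system — 4 states:
  p0 = rec X. a.(b.(X + 0) + (0 + 0 + (X + 0)) + b.0 + (a.(X + 0) + (a.X)\{a})) has moves ··a··> p1
  p1 = b.((rec X. a.(b.(X + 0) + (0 + 0 + (X + 0)) + b.0 + (a.(X + 0) + (a.X)\{a}))) + 0) + (0 + 0 + ((rec X. a.(b.(X + 0) + (0 + 0 + (X + 0)) + b.0 + (a.(X + 0) + (a.X)\{a}))) + 0)) + b.0 + (a.((rec X. a.(b.(X + 0) + (0 + 0 + (X + 0)) + b.0 + (a.(X + 0) + (a.X)\{a}))) + 0) + (a.(rec X. a.(b.(X + 0) + (0 + 0 + (X + 0)) + b.0 + (a.(X + 0) + (a.X)\{a}))))\{a}) has moves ··a··> p1, ··a··> p2, ··b··> p2, ··b··> p3
  p2 = (rec X. a.(b.(X + 0) + (0 + 0 + (X + 0)) + b.0 + (a.(X + 0) + (a.X)\{a}))) + 0 has moves ··a··> p1
  p3 = 0 has moves ·
Q's transition system — 3 states:
  q0 = rec X. a.(b.(X + 0) + (0 + 0 + (X + 0)) + (a.(X + 0) + (a.X)\{a})) has moves ··a··> q1
  q1 = b.((rec X. a.(b.(X + 0) + (0 + 0 + (X + 0)) + (a.(X + 0) + (a.X)\{a}))) + 0) + (0 + 0 + ((rec X. a.(b.(X + 0) + (0 + 0 + (X + 0)) + (a.(X + 0) + (a.X)\{a}))) + 0)) + (a.((rec X. a.(b.(X + 0) + (0 + 0 + (X + 0)) + (a.(X + 0) + (a.X)\{a}))) + 0) + (a.(rec X. a.(b.(X + 0) + (0 + 0 + (X + 0)) + (a.(X + 0) + (a.X)\{a}))))\{a}) has moves ··a··> q1, ··a··> q2, ··b··> q2
  q2 = (rec X. a.(b.(X + 0) + (0 + 0 + (X + 0)) + (a.(X + 0) + (a.X)\{a}))) + 0 has moves ··a··> q1
Partition-refinement fixed point:
  B0 = {p0, p2}
  B1 = {p1}
  B2 = {p3}
  B3 = {q0, q2}
  B4 = {q1}
p0 ∈ B0, q0 ∈ B3 → different blocks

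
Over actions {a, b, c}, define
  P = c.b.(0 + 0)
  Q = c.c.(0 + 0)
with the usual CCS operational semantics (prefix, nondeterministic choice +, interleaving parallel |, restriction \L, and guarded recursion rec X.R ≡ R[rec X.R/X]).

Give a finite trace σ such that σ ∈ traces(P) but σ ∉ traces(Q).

cb

LTS(P): 3 reachable states
  s0 = c.b.(0 + 0) ⊢ =c=> s1
  s1 = b.(0 + 0) ⊢ =b=> s2
  s2 = 0 + 0 ⊢ ∅
LTS(Q): 3 reachable states
  t0 = c.c.(0 + 0) ⊢ =c=> t1
  t1 = c.(0 + 0) ⊢ =c=> t2
  t2 = 0 + 0 ⊢ ∅
Trace ⟨cb⟩ through P, begin at {s0}:
  after c @ step 1: {s1}
  after b @ step 2: {s2}
  P completes σ.
Trace ⟨cb⟩ through Q, begin at {t0}:
  after c @ step 1: {t1}
  after b @ step 2: ∅ (Q stuck)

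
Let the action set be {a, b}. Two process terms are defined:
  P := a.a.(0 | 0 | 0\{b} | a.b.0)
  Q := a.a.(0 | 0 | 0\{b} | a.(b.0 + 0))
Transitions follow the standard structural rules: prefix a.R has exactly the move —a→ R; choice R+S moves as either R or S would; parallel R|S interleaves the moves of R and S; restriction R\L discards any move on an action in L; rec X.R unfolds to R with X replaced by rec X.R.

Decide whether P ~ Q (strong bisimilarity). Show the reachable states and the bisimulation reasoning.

YES

P's transition system — 5 states:
  p0 = a.a.(0 | 0 | 0\{b} | a.b.0) → —a→ p1
  p1 = a.(0 | 0 | 0\{b} | a.b.0) → —a→ p2
  p2 = 0 | 0 | 0\{b} | a.b.0 → —a→ p3
  p3 = 0 | 0 | 0\{b} | b.0 → —b→ p4
  p4 = 0 | 0 | 0\{b} | 0 → stopped
Q's transition system — 5 states:
  q0 = a.a.(0 | 0 | 0\{b} | a.(b.0 + 0)) → —a→ q1
  q1 = a.(0 | 0 | 0\{b} | a.(b.0 + 0)) → —a→ q2
  q2 = 0 | 0 | 0\{b} | a.(b.0 + 0) → —a→ q3
  q3 = 0 | 0 | 0\{b} | (b.0 + 0) → —b→ q4
  q4 = 0 | 0 | 0\{b} | 0 → stopped
Coarsest stable partition (strong bisimilarity classes):
  B0 = {p0, q0}
  B1 = {p1, q1}
  B2 = {p2, q2}
  B3 = {p3, q3}
  B4 = {p4, q4}
p0 ∈ B0, q0 ∈ B0 → same block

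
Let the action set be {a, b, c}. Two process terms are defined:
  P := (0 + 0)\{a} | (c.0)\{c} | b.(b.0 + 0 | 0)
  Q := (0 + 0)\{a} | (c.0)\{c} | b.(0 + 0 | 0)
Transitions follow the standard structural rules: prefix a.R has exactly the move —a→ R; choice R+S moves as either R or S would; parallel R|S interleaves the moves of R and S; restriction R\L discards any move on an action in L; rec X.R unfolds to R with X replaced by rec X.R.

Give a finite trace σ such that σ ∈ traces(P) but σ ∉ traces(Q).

bb

Reachable graph of P (3 states):
  s0 = (0 + 0)\{a} | (c.0)\{c} | b.(b.0 + 0 | 0) → =b=> s1
  s1 = (0 + 0)\{a} | (c.0)\{c} | (b.0 + 0 | 0) → =b=> s2
  s2 = (0 + 0)\{a} | (c.0)\{c} | 0 → ·
Reachable graph of Q (2 states):
  t0 = (0 + 0)\{a} | (c.0)\{c} | b.(0 + 0 | 0) → =b=> t1
  t1 = (0 + 0)\{a} | (c.0)\{c} | (0 + 0 | 0) → ·
Trace ⟨bb⟩ through P, begin at {s0}:
  step 1 (b): {s1}
  step 2 (b): {s2}
  P completes σ.
Trace ⟨bb⟩ through Q, begin at {t0}:
  step 1 (b): {t1}
  step 2 (b): ∅ (Q stuck)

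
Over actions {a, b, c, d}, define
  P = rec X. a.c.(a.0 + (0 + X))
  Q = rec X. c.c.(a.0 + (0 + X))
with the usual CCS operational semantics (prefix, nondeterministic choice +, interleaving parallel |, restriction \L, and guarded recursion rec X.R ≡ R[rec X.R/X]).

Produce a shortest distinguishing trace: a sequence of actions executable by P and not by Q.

LTS(P): 4 reachable states
  p0 = rec X. a.c.(a.0 + (0 + X)) :: —a→ p1
  p1 = c.(a.0 + (0 + (rec X. a.c.(a.0 + (0 + X))))) :: —c→ p2
  p2 = a.0 + (0 + (rec X. a.c.(a.0 + (0 + X)))) :: —a→ p1, —a→ p3
  p3 = 0 :: stopped
LTS(Q): 4 reachable states
  q0 = rec X. c.c.(a.0 + (0 + X)) :: —c→ q1
  q1 = c.(a.0 + (0 + (rec X. c.c.(a.0 + (0 + X))))) :: —c→ q2
  q2 = a.0 + (0 + (rec X. c.c.(a.0 + (0 + X)))) :: —a→ q3, —c→ q1
  q3 = 0 :: stopped
Trace ⟨a⟩ through P, begin at {p0}:
  [1] a ⇒ {p1}
  — P admits the full trace.
Trace ⟨a⟩ through Q, begin at {q0}:
  [1] a ⇒ ∅ (Q stuck)

a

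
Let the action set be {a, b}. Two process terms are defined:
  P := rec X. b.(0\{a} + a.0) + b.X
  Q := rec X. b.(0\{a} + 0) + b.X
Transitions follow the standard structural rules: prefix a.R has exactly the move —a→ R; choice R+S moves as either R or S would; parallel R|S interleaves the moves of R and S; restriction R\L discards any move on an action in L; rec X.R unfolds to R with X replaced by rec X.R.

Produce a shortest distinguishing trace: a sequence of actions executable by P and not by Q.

ba

P's transition system — 3 states:
  m0 = rec X. b.(0\{a} + a.0) + b.X → --b--▸ m0, --b--▸ m1
  m1 = 0\{a} + a.0 → --a--▸ m2
  m2 = 0 → deadlocked
Q's transition system — 2 states:
  n0 = rec X. b.(0\{a} + 0) + b.X → --b--▸ n0, --b--▸ n1
  n1 = 0\{a} + 0 → deadlocked
Run σ = ⟨ba⟩ on P: start {m0}
  [1] b ⇒ {m0, m1}
  [2] a ⇒ {m2}
  ✓ P
Run σ = ⟨ba⟩ on Q: start {n0}
  [1] b ⇒ {n0, n1}
  [2] a ⇒ ∅  — Q cannot continue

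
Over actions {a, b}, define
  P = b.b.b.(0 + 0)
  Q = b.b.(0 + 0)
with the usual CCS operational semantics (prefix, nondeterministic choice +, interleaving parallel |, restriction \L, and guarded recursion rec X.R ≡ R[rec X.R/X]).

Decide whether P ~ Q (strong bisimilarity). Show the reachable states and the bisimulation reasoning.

not bisimilar

Reachable graph of P (4 states):
  s0 = b.b.b.(0 + 0) has moves ··b··> s1
  s1 = b.b.(0 + 0) has moves ··b··> s2
  s2 = b.(0 + 0) has moves ··b··> s3
  s3 = 0 + 0 has moves deadlocked
Reachable graph of Q (3 states):
  t0 = b.b.(0 + 0) has moves ··b··> t1
  t1 = b.(0 + 0) has moves ··b··> t2
  t2 = 0 + 0 has moves deadlocked
Bisimilarity quotient blocks:
  B0 = {s0}
  B1 = {s1, t0}
  B2 = {s2, t1}
  B3 = {s3, t2}
s0 ∈ B0, t0 ∈ B1 → different blocks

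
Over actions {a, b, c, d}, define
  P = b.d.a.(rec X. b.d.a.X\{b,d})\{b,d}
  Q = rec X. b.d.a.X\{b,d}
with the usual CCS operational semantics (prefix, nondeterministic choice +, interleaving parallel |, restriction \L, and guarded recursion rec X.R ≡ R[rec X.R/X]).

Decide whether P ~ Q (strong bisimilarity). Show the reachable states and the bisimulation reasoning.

P's transition system — 4 states:
  p0 = b.d.a.(rec X. b.d.a.X\{b,d})\{b,d} :: =b=> p1
  p1 = d.a.(rec X. b.d.a.X\{b,d})\{b,d} :: =d=> p2
  p2 = a.(rec X. b.d.a.X\{b,d})\{b,d} :: =a=> p3
  p3 = (rec X. b.d.a.X\{b,d})\{b,d} :: ∅
Q's transition system — 4 states:
  q0 = rec X. b.d.a.X\{b,d} :: =b=> q1
  q1 = d.a.(rec X. b.d.a.X\{b,d})\{b,d} :: =d=> q2
  q2 = a.(rec X. b.d.a.X\{b,d})\{b,d} :: =a=> q3
  q3 = (rec X. b.d.a.X\{b,d})\{b,d} :: ∅
Partition-refinement fixed point:
  B0 = {p0, q0}
  B1 = {p1, q1}
  B2 = {p2, q2}
  B3 = {p3, q3}
p0 ∈ B0, q0 ∈ B0 → same block

P ~ Q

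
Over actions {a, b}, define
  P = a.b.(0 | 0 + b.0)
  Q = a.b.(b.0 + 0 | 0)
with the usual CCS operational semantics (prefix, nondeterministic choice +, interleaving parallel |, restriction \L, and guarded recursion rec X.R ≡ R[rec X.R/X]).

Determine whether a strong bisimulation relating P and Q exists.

P ~ Q

LTS(P): 4 reachable states
  s0 = a.b.(0 | 0 + b.0) ⊢ —a→ s1
  s1 = b.(0 | 0 + b.0) ⊢ —b→ s2
  s2 = 0 | 0 + b.0 ⊢ —b→ s3
  s3 = 0 ⊢ deadlocked
LTS(Q): 4 reachable states
  t0 = a.b.(b.0 + 0 | 0) ⊢ —a→ t1
  t1 = b.(b.0 + 0 | 0) ⊢ —b→ t2
  t2 = b.0 + 0 | 0 ⊢ —b→ t3
  t3 = 0 ⊢ deadlocked
Bisimilarity quotient blocks:
  B0 = {s0, t0}
  B1 = {s1, t1}
  B2 = {s2, t2}
  B3 = {s3, t3}
s0 ∈ B0, t0 ∈ B0 → same block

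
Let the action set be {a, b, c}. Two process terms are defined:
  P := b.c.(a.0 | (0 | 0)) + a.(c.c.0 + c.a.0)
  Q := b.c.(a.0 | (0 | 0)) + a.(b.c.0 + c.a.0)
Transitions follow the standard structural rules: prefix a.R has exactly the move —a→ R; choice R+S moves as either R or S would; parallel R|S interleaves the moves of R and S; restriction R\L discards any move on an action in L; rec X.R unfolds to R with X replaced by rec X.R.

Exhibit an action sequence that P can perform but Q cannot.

Reachable graph of P (8 states):
  s0 = b.c.(a.0 | (0 | 0)) + a.(c.c.0 + c.a.0) :: --a--▸ s1, --b--▸ s2
  s1 = c.c.0 + c.a.0 :: --c--▸ s3, --c--▸ s4
  s2 = c.(a.0 | (0 | 0)) :: --c--▸ s5
  s3 = a.0 :: --a--▸ s6
  s4 = c.0 :: --c--▸ s6
  s5 = a.0 | (0 | 0) :: --a--▸ s7
  s6 = 0 :: ∅
  s7 = 0 | (0 | 0) :: ∅
Reachable graph of Q (8 states):
  t0 = b.c.(a.0 | (0 | 0)) + a.(b.c.0 + c.a.0) :: --a--▸ t1, --b--▸ t2
  t1 = b.c.0 + c.a.0 :: --b--▸ t3, --c--▸ t4
  t2 = c.(a.0 | (0 | 0)) :: --c--▸ t5
  t3 = c.0 :: --c--▸ t6
  t4 = a.0 :: --a--▸ t6
  t5 = a.0 | (0 | 0) :: --a--▸ t7
  t6 = 0 :: ∅
  t7 = 0 | (0 | 0) :: ∅
Trace ⟨acc⟩ through P, begin at {s0}:
  [1] a ⇒ {s1}
  [2] c ⇒ {s3, s4}
  [3] c ⇒ {s6}
  P completes σ.
Trace ⟨acc⟩ through Q, begin at {t0}:
  [1] a ⇒ {t1}
  [2] c ⇒ {t4}
  [3] c ⇒ no successor for Q

acc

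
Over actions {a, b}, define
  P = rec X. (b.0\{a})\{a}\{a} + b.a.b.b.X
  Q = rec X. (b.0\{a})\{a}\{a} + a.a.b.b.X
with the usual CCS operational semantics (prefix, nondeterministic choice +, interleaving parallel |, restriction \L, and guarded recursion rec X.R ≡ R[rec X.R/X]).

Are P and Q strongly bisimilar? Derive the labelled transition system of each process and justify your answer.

P ≁ Q

P's transition system — 5 states:
  m0 = rec X. (b.0\{a})\{a}\{a} + b.a.b.b.X | =b=> m1, =b=> m2
  m1 = 0\{a}\{a}\{a} | ·
  m2 = a.b.b.(rec X. (b.0\{a})\{a}\{a} + b.a.b.b.X) | =a=> m3
  m3 = b.b.(rec X. (b.0\{a})\{a}\{a} + b.a.b.b.X) | =b=> m4
  m4 = b.(rec X. (b.0\{a})\{a}\{a} + b.a.b.b.X) | =b=> m0
Q's transition system — 5 states:
  n0 = rec X. (b.0\{a})\{a}\{a} + a.a.b.b.X | =a=> n1, =b=> n2
  n1 = a.b.b.(rec X. (b.0\{a})\{a}\{a} + a.a.b.b.X) | =a=> n3
  n2 = 0\{a}\{a}\{a} | ·
  n3 = b.b.(rec X. (b.0\{a})\{a}\{a} + a.a.b.b.X) | =b=> n4
  n4 = b.(rec X. (b.0\{a})\{a}\{a} + a.a.b.b.X) | =b=> n0
Bisimilarity quotient blocks:
  B0 = {m0}
  B1 = {m1, n2}
  B2 = {m2}
  B3 = {m3}
  B4 = {m4}
  B5 = {n0}
  B6 = {n1}
  B7 = {n3}
  B8 = {n4}
m0 ∈ B0, n0 ∈ B5 → different blocks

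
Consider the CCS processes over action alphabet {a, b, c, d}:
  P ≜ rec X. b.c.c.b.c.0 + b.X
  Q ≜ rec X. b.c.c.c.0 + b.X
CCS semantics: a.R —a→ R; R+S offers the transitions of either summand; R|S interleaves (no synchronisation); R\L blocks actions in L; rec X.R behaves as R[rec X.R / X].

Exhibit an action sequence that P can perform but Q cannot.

bccb

LTS(P): 6 reachable states
  s0 = rec X. b.c.c.b.c.0 + b.X | =b=> s0, =b=> s1
  s1 = c.c.b.c.0 | =c=> s2
  s2 = c.b.c.0 | =c=> s3
  s3 = b.c.0 | =b=> s4
  s4 = c.0 | =c=> s5
  s5 = 0 | stopped
LTS(Q): 5 reachable states
  t0 = rec X. b.c.c.c.0 + b.X | =b=> t0, =b=> t1
  t1 = c.c.c.0 | =c=> t2
  t2 = c.c.0 | =c=> t3
  t3 = c.0 | =c=> t4
  t4 = 0 | stopped
Executing bccb from P (initial set {s0}):
  [1] b ⇒ {s0, s1}
  [2] c ⇒ {s2}
  [3] c ⇒ {s3}
  [4] b ⇒ {s4}
  ✓ P
Executing bccb from Q (initial set {t0}):
  [1] b ⇒ {t0, t1}
  [2] c ⇒ {t2}
  [3] c ⇒ {t3}
  [4] b ⇒ ∅  — Q cannot continue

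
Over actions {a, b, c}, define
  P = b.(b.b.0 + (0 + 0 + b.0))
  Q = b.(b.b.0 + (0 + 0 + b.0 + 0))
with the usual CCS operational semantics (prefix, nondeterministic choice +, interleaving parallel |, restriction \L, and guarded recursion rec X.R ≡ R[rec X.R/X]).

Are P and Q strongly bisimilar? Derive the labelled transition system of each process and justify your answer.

YES

LTS(P): 4 reachable states
  s0 = b.(b.b.0 + (0 + 0 + b.0)) | --b--▸ s1
  s1 = b.b.0 + (0 + 0 + b.0) | --b--▸ s2, --b--▸ s3
  s2 = 0 | (no moves)
  s3 = b.0 | --b--▸ s2
LTS(Q): 4 reachable states
  t0 = b.(b.b.0 + (0 + 0 + b.0 + 0)) | --b--▸ t1
  t1 = b.b.0 + (0 + 0 + b.0 + 0) | --b--▸ t2, --b--▸ t3
  t2 = 0 | (no moves)
  t3 = b.0 | --b--▸ t2
Bisimilarity quotient blocks:
  B0 = {s0, t0}
  B1 = {s1, t1}
  B2 = {s3, t3}
  B3 = {s2, t2}
s0 ∈ B0, t0 ∈ B0 → same block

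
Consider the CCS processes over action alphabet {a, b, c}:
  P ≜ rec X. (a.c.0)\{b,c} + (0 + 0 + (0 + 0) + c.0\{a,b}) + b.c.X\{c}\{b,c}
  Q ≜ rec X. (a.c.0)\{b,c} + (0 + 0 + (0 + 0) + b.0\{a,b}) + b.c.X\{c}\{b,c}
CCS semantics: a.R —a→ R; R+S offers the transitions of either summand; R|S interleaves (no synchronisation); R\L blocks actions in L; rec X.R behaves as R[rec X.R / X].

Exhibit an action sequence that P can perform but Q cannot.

P's transition system — 6 states:
  p0 = rec X. (a.c.0)\{b,c} + (0 + 0 + (0 + 0) + c.0\{a,b}) + b.c.X\{c}\{b,c} has moves --a--▸ p1, --b--▸ p2, --c--▸ p3
  p1 = (c.0)\{b,c} has moves deadlocked
  p2 = c.(rec X. (a.c.0)\{b,c} + (0 + 0 + (0 + 0) + c.0\{a,b}) + b.c.X\{c}\{b,c})\{c}\{b,c} has moves --c--▸ p4
  p3 = 0\{a,b} has moves deadlocked
  p4 = (rec X. (a.c.0)\{b,c} + (0 + 0 + (0 + 0) + c.0\{a,b}) + b.c.X\{c}\{b,c})\{c}\{b,c} has moves --a--▸ p5
  p5 = (c.0)\{b,c}\{c}\{b,c} has moves deadlocked
Q's transition system — 6 states:
  q0 = rec X. (a.c.0)\{b,c} + (0 + 0 + (0 + 0) + b.0\{a,b}) + b.c.X\{c}\{b,c} has moves --a--▸ q1, --b--▸ q2, --b--▸ q3
  q1 = (c.0)\{b,c} has moves deadlocked
  q2 = 0\{a,b} has moves deadlocked
  q3 = c.(rec X. (a.c.0)\{b,c} + (0 + 0 + (0 + 0) + b.0\{a,b}) + b.c.X\{c}\{b,c})\{c}\{b,c} has moves --c--▸ q4
  q4 = (rec X. (a.c.0)\{b,c} + (0 + 0 + (0 + 0) + b.0\{a,b}) + b.c.X\{c}\{b,c})\{c}\{b,c} has moves --a--▸ q5
  q5 = (c.0)\{b,c}\{c}\{b,c} has moves deadlocked
Trace ⟨c⟩ through P, begin at {p0}:
  after c @ step 1: {p3}
  P completes σ.
Trace ⟨c⟩ through Q, begin at {q0}:
  after c @ step 1: ∅ (Q stuck)

c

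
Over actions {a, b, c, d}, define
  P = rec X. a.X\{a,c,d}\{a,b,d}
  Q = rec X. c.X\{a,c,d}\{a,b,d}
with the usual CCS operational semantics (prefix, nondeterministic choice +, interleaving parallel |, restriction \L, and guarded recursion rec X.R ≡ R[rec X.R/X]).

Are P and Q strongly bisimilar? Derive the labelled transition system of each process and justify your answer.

P ≁ Q

P's transition system — 2 states:
  s0 = rec X. a.X\{a,c,d}\{a,b,d} | =a=> s1
  s1 = (rec X. a.X\{a,c,d}\{a,b,d})\{a,c,d}\{a,b,d} | stopped
Q's transition system — 2 states:
  t0 = rec X. c.X\{a,c,d}\{a,b,d} | =c=> t1
  t1 = (rec X. c.X\{a,c,d}\{a,b,d})\{a,c,d}\{a,b,d} | stopped
Bisimilarity quotient blocks:
  B0 = {s0}
  B1 = {s1, t1}
  B2 = {t0}
s0 ∈ B0, t0 ∈ B2 → different blocks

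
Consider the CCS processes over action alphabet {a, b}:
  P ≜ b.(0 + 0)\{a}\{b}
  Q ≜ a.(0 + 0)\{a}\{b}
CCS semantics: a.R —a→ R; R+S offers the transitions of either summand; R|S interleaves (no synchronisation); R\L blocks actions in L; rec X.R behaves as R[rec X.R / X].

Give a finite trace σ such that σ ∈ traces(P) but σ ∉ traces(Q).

b

P's transition system — 2 states:
  p0 = b.(0 + 0)\{a}\{b} :: ··b··> p1
  p1 = (0 + 0)\{a}\{b} :: (no moves)
Q's transition system — 2 states:
  q0 = a.(0 + 0)\{a}\{b} :: ··a··> q1
  q1 = (0 + 0)\{a}\{b} :: (no moves)
Executing b from P (initial set {p0}):
  [1] b ⇒ {p1}
  — P admits the full trace.
Executing b from Q (initial set {q0}):
  [1] b ⇒ no successor for Q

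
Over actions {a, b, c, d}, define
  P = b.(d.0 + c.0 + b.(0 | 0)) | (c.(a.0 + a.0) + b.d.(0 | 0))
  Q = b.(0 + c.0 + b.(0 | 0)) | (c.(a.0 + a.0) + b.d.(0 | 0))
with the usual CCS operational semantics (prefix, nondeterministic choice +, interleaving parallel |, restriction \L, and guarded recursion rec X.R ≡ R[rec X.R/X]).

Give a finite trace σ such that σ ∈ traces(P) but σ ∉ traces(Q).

LTS(P): 20 reachable states
  p0 = b.(d.0 + c.0 + b.(0 | 0)) | (c.(a.0 + a.0) + b.d.(0 | 0)) ⊢ =b=> p1, =b=> p2, =c=> p3
  p1 = (d.0 + c.0 + b.(0 | 0)) | (c.(a.0 + a.0) + b.d.(0 | 0)) ⊢ =b=> p4, =b=> p5, =c=> p6, =c=> p7, =d=> p7
  p2 = b.(d.0 + c.0 + b.(0 | 0)) | d.(0 | 0) ⊢ =b=> p4, =d=> p8
  p3 = b.(d.0 + c.0 + b.(0 | 0)) | (a.0 + a.0) ⊢ =a=> p9, =b=> p6
  p4 = (d.0 + c.0 + b.(0 | 0)) | d.(0 | 0) ⊢ =b=> p10, =c=> p11, =d=> p11, =d=> p12
  p5 = 0 | 0 | (c.(a.0 + a.0) + b.d.(0 | 0)) ⊢ =b=> p10, =c=> p13
  p6 = (d.0 + c.0 + b.(0 | 0)) | (a.0 + a.0) ⊢ =a=> p14, =b=> p13, =c=> p15, =d=> p15
  p7 = 0 | (c.(a.0 + a.0) + b.d.(0 | 0)) ⊢ =b=> p11, =c=> p15
  p8 = b.(d.0 + c.0 + b.(0 | 0)) | (0 | 0) ⊢ =b=> p12
  p9 = b.(d.0 + c.0 + b.(0 | 0)) | 0 ⊢ =b=> p14
  p10 = 0 | 0 | d.(0 | 0) ⊢ =d=> p16
  p11 = 0 | d.(0 | 0) ⊢ =d=> p17
  p12 = (d.0 + c.0 + b.(0 | 0)) | (0 | 0) ⊢ =b=> p16, =c=> p17, =d=> p17
  p13 = 0 | 0 | (a.0 + a.0) ⊢ =a=> p18
  p14 = (d.0 + c.0 + b.(0 | 0)) | 0 ⊢ =b=> p18, =c=> p19, =d=> p19
  p15 = 0 | (a.0 + a.0) ⊢ =a=> p19
  p16 = 0 | 0 | (0 | 0) ⊢ ·
  p17 = 0 | (0 | 0) ⊢ ·
  p18 = 0 | 0 | 0 ⊢ ·
  p19 = 0 | 0 ⊢ ·
LTS(Q): 20 reachable states
  q0 = b.(0 + c.0 + b.(0 | 0)) | (c.(a.0 + a.0) + b.d.(0 | 0)) ⊢ =b=> q1, =b=> q2, =c=> q3
  q1 = (0 + c.0 + b.(0 | 0)) | (c.(a.0 + a.0) + b.d.(0 | 0)) ⊢ =b=> q4, =b=> q5, =c=> q6, =c=> q7
  q2 = b.(0 + c.0 + b.(0 | 0)) | d.(0 | 0) ⊢ =b=> q4, =d=> q8
  q3 = b.(0 + c.0 + b.(0 | 0)) | (a.0 + a.0) ⊢ =a=> q9, =b=> q6
  q4 = (0 + c.0 + b.(0 | 0)) | d.(0 | 0) ⊢ =b=> q10, =c=> q11, =d=> q12
  q5 = 0 | 0 | (c.(a.0 + a.0) + b.d.(0 | 0)) ⊢ =b=> q10, =c=> q13
  q6 = (0 + c.0 + b.(0 | 0)) | (a.0 + a.0) ⊢ =a=> q14, =b=> q13, =c=> q15
  q7 = 0 | (c.(a.0 + a.0) + b.d.(0 | 0)) ⊢ =b=> q11, =c=> q15
  q8 = b.(0 + c.0 + b.(0 | 0)) | (0 | 0) ⊢ =b=> q12
  q9 = b.(0 + c.0 + b.(0 | 0)) | 0 ⊢ =b=> q14
  q10 = 0 | 0 | d.(0 | 0) ⊢ =d=> q16
  q11 = 0 | d.(0 | 0) ⊢ =d=> q17
  q12 = (0 + c.0 + b.(0 | 0)) | (0 | 0) ⊢ =b=> q16, =c=> q17
  q13 = 0 | 0 | (a.0 + a.0) ⊢ =a=> q18
  q14 = (0 + c.0 + b.(0 | 0)) | 0 ⊢ =b=> q18, =c=> q19
  q15 = 0 | (a.0 + a.0) ⊢ =a=> q19
  q16 = 0 | 0 | (0 | 0) ⊢ ·
  q17 = 0 | (0 | 0) ⊢ ·
  q18 = 0 | 0 | 0 ⊢ ·
  q19 = 0 | 0 ⊢ ·
Trace ⟨bcd⟩ through P, begin at {p0}:
  after b @ step 1: {p1, p2}
  after c @ step 2: {p6, p7}
  after d @ step 3: {p15}
  ✓ P
Trace ⟨bcd⟩ through Q, begin at {q0}:
  after b @ step 1: {q1, q2}
  after c @ step 2: {q6, q7}
  after d @ step 3: ∅ (Q stuck)

bcd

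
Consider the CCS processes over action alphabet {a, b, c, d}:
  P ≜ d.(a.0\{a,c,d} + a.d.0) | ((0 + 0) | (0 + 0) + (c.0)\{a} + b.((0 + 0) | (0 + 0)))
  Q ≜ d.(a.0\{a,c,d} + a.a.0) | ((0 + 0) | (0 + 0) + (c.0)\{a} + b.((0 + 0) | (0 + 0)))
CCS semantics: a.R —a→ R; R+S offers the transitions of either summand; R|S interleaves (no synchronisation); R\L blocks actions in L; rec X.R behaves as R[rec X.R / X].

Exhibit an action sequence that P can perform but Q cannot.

dad

P's transition system — 15 states:
  m0 = d.(a.0\{a,c,d} + a.d.0) | ((0 + 0) | (0 + 0) + (c.0)\{a} + b.((0 + 0) | (0 + 0))) ⊢ =b=> m1, =c=> m2, =d=> m3
  m1 = d.(a.0\{a,c,d} + a.d.0) | ((0 + 0) | (0 + 0)) ⊢ =d=> m4
  m2 = d.(a.0\{a,c,d} + a.d.0) | 0\{a} ⊢ =d=> m5
  m3 = (a.0\{a,c,d} + a.d.0) | ((0 + 0) | (0 + 0) + (c.0)\{a} + b.((0 + 0) | (0 + 0))) ⊢ =a=> m6, =a=> m7, =b=> m4, =c=> m5
  m4 = (a.0\{a,c,d} + a.d.0) | ((0 + 0) | (0 + 0)) ⊢ =a=> m8, =a=> m9
  m5 = (a.0\{a,c,d} + a.d.0) | 0\{a} ⊢ =a=> m10, =a=> m11
  m6 = 0\{a,c,d} | ((0 + 0) | (0 + 0) + (c.0)\{a} + b.((0 + 0) | (0 + 0))) ⊢ =b=> m8, =c=> m10
  m7 = d.0 | ((0 + 0) | (0 + 0) + (c.0)\{a} + b.((0 + 0) | (0 + 0))) ⊢ =b=> m9, =c=> m11, =d=> m12
  m8 = 0\{a,c,d} | ((0 + 0) | (0 + 0)) ⊢ stopped
  m9 = d.0 | ((0 + 0) | (0 + 0)) ⊢ =d=> m13
  m10 = 0\{a,c,d} | 0\{a} ⊢ stopped
  m11 = d.0 | 0\{a} ⊢ =d=> m14
  m12 = 0 | ((0 + 0) | (0 + 0) + (c.0)\{a} + b.((0 + 0) | (0 + 0))) ⊢ =b=> m13, =c=> m14
  m13 = 0 | ((0 + 0) | (0 + 0)) ⊢ stopped
  m14 = 0 | 0\{a} ⊢ stopped
Q's transition system — 15 states:
  n0 = d.(a.0\{a,c,d} + a.a.0) | ((0 + 0) | (0 + 0) + (c.0)\{a} + b.((0 + 0) | (0 + 0))) ⊢ =b=> n1, =c=> n2, =d=> n3
  n1 = d.(a.0\{a,c,d} + a.a.0) | ((0 + 0) | (0 + 0)) ⊢ =d=> n4
  n2 = d.(a.0\{a,c,d} + a.a.0) | 0\{a} ⊢ =d=> n5
  n3 = (a.0\{a,c,d} + a.a.0) | ((0 + 0) | (0 + 0) + (c.0)\{a} + b.((0 + 0) | (0 + 0))) ⊢ =a=> n6, =a=> n7, =b=> n4, =c=> n5
  n4 = (a.0\{a,c,d} + a.a.0) | ((0 + 0) | (0 + 0)) ⊢ =a=> n8, =a=> n9
  n5 = (a.0\{a,c,d} + a.a.0) | 0\{a} ⊢ =a=> n10, =a=> n11
  n6 = 0\{a,c,d} | ((0 + 0) | (0 + 0) + (c.0)\{a} + b.((0 + 0) | (0 + 0))) ⊢ =b=> n8, =c=> n10
  n7 = a.0 | ((0 + 0) | (0 + 0) + (c.0)\{a} + b.((0 + 0) | (0 + 0))) ⊢ =a=> n12, =b=> n9, =c=> n11
  n8 = 0\{a,c,d} | ((0 + 0) | (0 + 0)) ⊢ stopped
  n9 = a.0 | ((0 + 0) | (0 + 0)) ⊢ =a=> n13
  n10 = 0\{a,c,d} | 0\{a} ⊢ stopped
  n11 = a.0 | 0\{a} ⊢ =a=> n14
  n12 = 0 | ((0 + 0) | (0 + 0) + (c.0)\{a} + b.((0 + 0) | (0 + 0))) ⊢ =b=> n13, =c=> n14
  n13 = 0 | ((0 + 0) | (0 + 0)) ⊢ stopped
  n14 = 0 | 0\{a} ⊢ stopped
Executing dad from P (initial set {m0}):
  after d @ step 1: {m3}
  after a @ step 2: {m6, m7}
  after d @ step 3: {m12}
  ✓ P
Executing dad from Q (initial set {n0}):
  after d @ step 1: {n3}
  after a @ step 2: {n6, n7}
  after d @ step 3: ∅  — Q cannot continue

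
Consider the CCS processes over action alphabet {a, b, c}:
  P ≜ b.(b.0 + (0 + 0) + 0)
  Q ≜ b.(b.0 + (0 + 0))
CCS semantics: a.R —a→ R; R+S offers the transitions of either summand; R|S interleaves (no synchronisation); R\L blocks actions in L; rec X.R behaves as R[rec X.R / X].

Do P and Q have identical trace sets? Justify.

YES

P's transition system — 3 states:
  u0 = b.(b.0 + (0 + 0) + 0) → -b-> u1
  u1 = b.0 + (0 + 0) + 0 → -b-> u2
  u2 = 0 → (no moves)
Q's transition system — 3 states:
  v0 = b.(b.0 + (0 + 0)) → -b-> v1
  v1 = b.0 + (0 + 0) → -b-> v2
  v2 = 0 → (no moves)
Partition-refinement fixed point:
  B0 = {u0, v0}
  B1 = {u1, v1}
  B2 = {u2, v2}
u0 ∈ B0, v0 ∈ B0 → same block
Bisimilar ⇒ trace-equivalent.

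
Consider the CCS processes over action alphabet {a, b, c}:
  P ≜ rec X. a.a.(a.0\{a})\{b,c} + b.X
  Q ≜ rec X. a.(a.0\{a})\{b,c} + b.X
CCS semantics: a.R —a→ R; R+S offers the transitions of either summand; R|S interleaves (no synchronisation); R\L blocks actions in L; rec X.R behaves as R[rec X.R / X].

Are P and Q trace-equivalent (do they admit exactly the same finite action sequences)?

traces(P) ≠ traces(Q) — witness ⟨aaa⟩

P's transition system — 4 states:
  s0 = rec X. a.a.(a.0\{a})\{b,c} + b.X ⊢ -a-> s1, -b-> s0
  s1 = a.(a.0\{a})\{b,c} ⊢ -a-> s2
  s2 = (a.0\{a})\{b,c} ⊢ -a-> s3
  s3 = 0\{a}\{b,c} ⊢ ·
Q's transition system — 3 states:
  t0 = rec X. a.(a.0\{a})\{b,c} + b.X ⊢ -a-> t1, -b-> t0
  t1 = (a.0\{a})\{b,c} ⊢ -a-> t2
  t2 = 0\{a}\{b,c} ⊢ ·
Executing aaa from P (initial set {s0}):
  after a @ step 1: {s1}
  after a @ step 2: {s2}
  after a @ step 3: {s3}
  P completes σ.
Executing aaa from Q (initial set {t0}):
  after a @ step 1: {t1}
  after a @ step 2: {t2}
  after a @ step 3: ∅  — Q cannot continue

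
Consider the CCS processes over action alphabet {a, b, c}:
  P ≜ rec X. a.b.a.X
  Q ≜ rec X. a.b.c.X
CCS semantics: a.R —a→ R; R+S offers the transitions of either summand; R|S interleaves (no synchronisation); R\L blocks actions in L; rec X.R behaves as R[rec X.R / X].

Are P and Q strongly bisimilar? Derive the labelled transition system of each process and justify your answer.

NO

Reachable graph of P (3 states):
  p0 = rec X. a.b.a.X ⊢ -a-> p1
  p1 = b.a.(rec X. a.b.a.X) ⊢ -b-> p2
  p2 = a.(rec X. a.b.a.X) ⊢ -a-> p0
Reachable graph of Q (3 states):
  q0 = rec X. a.b.c.X ⊢ -a-> q1
  q1 = b.c.(rec X. a.b.c.X) ⊢ -b-> q2
  q2 = c.(rec X. a.b.c.X) ⊢ -c-> q0
Bisimilarity quotient blocks:
  B0 = {p0}
  B1 = {p1}
  B2 = {p2}
  B3 = {q0}
  B4 = {q1}
  B5 = {q2}
p0 ∈ B0, q0 ∈ B3 → different blocks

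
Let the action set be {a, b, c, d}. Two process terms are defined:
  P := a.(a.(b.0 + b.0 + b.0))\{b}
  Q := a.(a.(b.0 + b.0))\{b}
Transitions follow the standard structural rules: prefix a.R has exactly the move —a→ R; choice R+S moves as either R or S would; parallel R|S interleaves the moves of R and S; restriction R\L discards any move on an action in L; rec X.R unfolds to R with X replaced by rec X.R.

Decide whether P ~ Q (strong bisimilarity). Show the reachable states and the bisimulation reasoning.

P's transition system — 3 states:
  s0 = a.(a.(b.0 + b.0 + b.0))\{b} ⊢ ··a··> s1
  s1 = (a.(b.0 + b.0 + b.0))\{b} ⊢ ··a··> s2
  s2 = (b.0 + b.0 + b.0)\{b} ⊢ stopped
Q's transition system — 3 states:
  t0 = a.(a.(b.0 + b.0))\{b} ⊢ ··a··> t1
  t1 = (a.(b.0 + b.0))\{b} ⊢ ··a··> t2
  t2 = (b.0 + b.0)\{b} ⊢ stopped
Coarsest stable partition (strong bisimilarity classes):
  B0 = {s0, t0}
  B1 = {s1, t1}
  B2 = {s2, t2}
s0 ∈ B0, t0 ∈ B0 → same block

P ~ Q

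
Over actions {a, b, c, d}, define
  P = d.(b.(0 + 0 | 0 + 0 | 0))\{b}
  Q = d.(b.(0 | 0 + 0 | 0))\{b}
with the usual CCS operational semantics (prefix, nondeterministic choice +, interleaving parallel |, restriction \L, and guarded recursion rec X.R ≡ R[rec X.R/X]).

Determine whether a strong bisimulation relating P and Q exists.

bisimilar

LTS(P): 2 reachable states
  p0 = d.(b.(0 + 0 | 0 + 0 | 0))\{b} ⊢ =d=> p1
  p1 = (b.(0 + 0 | 0 + 0 | 0))\{b} ⊢ stopped
LTS(Q): 2 reachable states
  q0 = d.(b.(0 | 0 + 0 | 0))\{b} ⊢ =d=> q1
  q1 = (b.(0 | 0 + 0 | 0))\{b} ⊢ stopped
Coarsest stable partition (strong bisimilarity classes):
  B0 = {p0, q0}
  B1 = {p1, q1}
p0 ∈ B0, q0 ∈ B0 → same block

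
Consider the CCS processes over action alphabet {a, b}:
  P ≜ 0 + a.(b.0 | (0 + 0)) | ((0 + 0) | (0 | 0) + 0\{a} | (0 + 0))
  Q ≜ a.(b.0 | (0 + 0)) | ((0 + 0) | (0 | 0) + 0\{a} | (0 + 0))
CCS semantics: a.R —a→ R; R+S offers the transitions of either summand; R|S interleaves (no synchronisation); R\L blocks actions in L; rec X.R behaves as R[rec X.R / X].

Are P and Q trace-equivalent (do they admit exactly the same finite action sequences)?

LTS(P): 3 reachable states
  s0 = 0 + a.(b.0 | (0 + 0)) | ((0 + 0) | (0 | 0) + 0\{a} | (0 + 0)) ⊢ -a-> s1
  s1 = b.0 | (0 + 0) | ((0 + 0) | (0 | 0) + 0\{a} | (0 + 0)) ⊢ -b-> s2
  s2 = 0 | (0 + 0) | ((0 + 0) | (0 | 0) + 0\{a} | (0 + 0)) ⊢ deadlocked
LTS(Q): 3 reachable states
  t0 = a.(b.0 | (0 + 0)) | ((0 + 0) | (0 | 0) + 0\{a} | (0 + 0)) ⊢ -a-> t1
  t1 = b.0 | (0 + 0) | ((0 + 0) | (0 | 0) + 0\{a} | (0 + 0)) ⊢ -b-> t2
  t2 = 0 | (0 + 0) | ((0 + 0) | (0 | 0) + 0\{a} | (0 + 0)) ⊢ deadlocked
Partition-refinement fixed point:
  B0 = {s0, t0}
  B1 = {s1, t1}
  B2 = {s2, t2}
s0 ∈ B0, t0 ∈ B0 → same block
Bisimilar ⇒ trace-equivalent.

trace-equivalent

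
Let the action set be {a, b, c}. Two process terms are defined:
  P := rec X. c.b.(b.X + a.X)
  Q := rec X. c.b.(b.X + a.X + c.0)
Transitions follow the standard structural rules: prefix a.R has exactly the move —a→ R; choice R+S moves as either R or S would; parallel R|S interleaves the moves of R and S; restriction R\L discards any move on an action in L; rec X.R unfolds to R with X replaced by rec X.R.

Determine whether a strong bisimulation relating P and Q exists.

Reachable graph of P (3 states):
  u0 = rec X. c.b.(b.X + a.X) → =c=> u1
  u1 = b.(b.(rec X. c.b.(b.X + a.X)) + a.(rec X. c.b.(b.X + a.X))) → =b=> u2
  u2 = b.(rec X. c.b.(b.X + a.X)) + a.(rec X. c.b.(b.X + a.X)) → =a=> u0, =b=> u0
Reachable graph of Q (4 states):
  v0 = rec X. c.b.(b.X + a.X + c.0) → =c=> v1
  v1 = b.(b.(rec X. c.b.(b.X + a.X + c.0)) + a.(rec X. c.b.(b.X + a.X + c.0)) + c.0) → =b=> v2
  v2 = b.(rec X. c.b.(b.X + a.X + c.0)) + a.(rec X. c.b.(b.X + a.X + c.0)) + c.0 → =a=> v0, =b=> v0, =c=> v3
  v3 = 0 → ∅
Bisimilarity quotient blocks:
  B0 = {u0}
  B1 = {u1}
  B2 = {u2}
  B3 = {v0}
  B4 = {v1}
  B5 = {v2}
  B6 = {v3}
u0 ∈ B0, v0 ∈ B3 → different blocks

not bisimilar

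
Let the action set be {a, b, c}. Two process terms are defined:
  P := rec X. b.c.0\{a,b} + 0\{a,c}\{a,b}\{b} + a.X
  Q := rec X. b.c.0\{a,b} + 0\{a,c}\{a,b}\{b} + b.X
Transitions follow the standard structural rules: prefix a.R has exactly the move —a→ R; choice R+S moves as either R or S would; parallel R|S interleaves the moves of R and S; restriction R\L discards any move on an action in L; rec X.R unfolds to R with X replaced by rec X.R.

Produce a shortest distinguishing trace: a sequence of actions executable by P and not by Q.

a

LTS(P): 3 reachable states
  p0 = rec X. b.c.0\{a,b} + 0\{a,c}\{a,b}\{b} + a.X :: —a→ p0, —b→ p1
  p1 = c.0\{a,b} :: —c→ p2
  p2 = 0\{a,b} :: ·
LTS(Q): 3 reachable states
  q0 = rec X. b.c.0\{a,b} + 0\{a,c}\{a,b}\{b} + b.X :: —b→ q0, —b→ q1
  q1 = c.0\{a,b} :: —c→ q2
  q2 = 0\{a,b} :: ·
Trace ⟨a⟩ through P, begin at {p0}:
  step 1 (a): {p0}
  — P admits the full trace.
Trace ⟨a⟩ through Q, begin at {q0}:
  step 1 (a): ∅ (Q stuck)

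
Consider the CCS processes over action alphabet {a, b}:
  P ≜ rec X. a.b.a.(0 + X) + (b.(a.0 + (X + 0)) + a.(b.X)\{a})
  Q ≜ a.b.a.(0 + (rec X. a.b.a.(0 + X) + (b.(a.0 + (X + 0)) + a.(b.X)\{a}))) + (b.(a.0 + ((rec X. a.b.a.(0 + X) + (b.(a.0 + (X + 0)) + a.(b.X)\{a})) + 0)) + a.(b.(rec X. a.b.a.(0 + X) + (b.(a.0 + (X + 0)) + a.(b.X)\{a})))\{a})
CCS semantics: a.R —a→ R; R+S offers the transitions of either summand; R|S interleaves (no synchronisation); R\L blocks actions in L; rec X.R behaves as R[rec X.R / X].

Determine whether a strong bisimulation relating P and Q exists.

bisimilar

Reachable graph of P (9 states):
  m0 = rec X. a.b.a.(0 + X) + (b.(a.0 + (X + 0)) + a.(b.X)\{a}) → —a→ m1, —a→ m2, —b→ m3
  m1 = (b.(rec X. a.b.a.(0 + X) + (b.(a.0 + (X + 0)) + a.(b.X)\{a})))\{a} → —b→ m4
  m2 = b.a.(0 + (rec X. a.b.a.(0 + X) + (b.(a.0 + (X + 0)) + a.(b.X)\{a}))) → —b→ m5
  m3 = a.0 + ((rec X. a.b.a.(0 + X) + (b.(a.0 + (X + 0)) + a.(b.X)\{a})) + 0) → —a→ m1, —a→ m2, —a→ m6, —b→ m3
  m4 = (rec X. a.b.a.(0 + X) + (b.(a.0 + (X + 0)) + a.(b.X)\{a}))\{a} → —b→ m7
  m5 = a.(0 + (rec X. a.b.a.(0 + X) + (b.(a.0 + (X + 0)) + a.(b.X)\{a}))) → —a→ m8
  m6 = 0 → deadlocked
  m7 = (a.0 + ((rec X. a.b.a.(0 + X) + (b.(a.0 + (X + 0)) + a.(b.X)\{a})) + 0))\{a} → —b→ m7
  m8 = 0 + (rec X. a.b.a.(0 + X) + (b.(a.0 + (X + 0)) + a.(b.X)\{a})) → —a→ m1, —a→ m2, —b→ m3
Reachable graph of Q (9 states):
  n0 = a.b.a.(0 + (rec X. a.b.a.(0 + X) + (b.(a.0 + (X + 0)) + a.(b.X)\{a}))) + (b.(a.0 + ((rec X. a.b.a.(0 + X) + (b.(a.0 + (X + 0)) + a.(b.X)\{a})) + 0)) + a.(b.(rec X. a.b.a.(0 + X) + (b.(a.0 + (X + 0)) + a.(b.X)\{a})))\{a}) → —a→ n1, —a→ n2, —b→ n3
  n1 = (b.(rec X. a.b.a.(0 + X) + (b.(a.0 + (X + 0)) + a.(b.X)\{a})))\{a} → —b→ n4
  n2 = b.a.(0 + (rec X. a.b.a.(0 + X) + (b.(a.0 + (X + 0)) + a.(b.X)\{a}))) → —b→ n5
  n3 = a.0 + ((rec X. a.b.a.(0 + X) + (b.(a.0 + (X + 0)) + a.(b.X)\{a})) + 0) → —a→ n1, —a→ n2, —a→ n6, —b→ n3
  n4 = (rec X. a.b.a.(0 + X) + (b.(a.0 + (X + 0)) + a.(b.X)\{a}))\{a} → —b→ n7
  n5 = a.(0 + (rec X. a.b.a.(0 + X) + (b.(a.0 + (X + 0)) + a.(b.X)\{a}))) → —a→ n8
  n6 = 0 → deadlocked
  n7 = (a.0 + ((rec X. a.b.a.(0 + X) + (b.(a.0 + (X + 0)) + a.(b.X)\{a})) + 0))\{a} → —b→ n7
  n8 = 0 + (rec X. a.b.a.(0 + X) + (b.(a.0 + (X + 0)) + a.(b.X)\{a})) → —a→ n1, —a→ n2, —b→ n3
Coarsest stable partition (strong bisimilarity classes):
  B0 = {m0, m8, n0, n8}
  B1 = {m1, m4, m7, n1, n4, n7}
  B2 = {m3, n3}
  B3 = {m6, n6}
  B4 = {m2, n2}
  B5 = {m5, n5}
m0 ∈ B0, n0 ∈ B0 → same block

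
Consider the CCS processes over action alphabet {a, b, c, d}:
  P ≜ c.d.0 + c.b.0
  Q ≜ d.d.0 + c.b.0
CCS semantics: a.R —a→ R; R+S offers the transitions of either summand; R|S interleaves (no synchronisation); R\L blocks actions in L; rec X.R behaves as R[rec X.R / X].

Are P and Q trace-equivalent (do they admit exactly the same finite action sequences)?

traces(P) ≠ traces(Q) — witness ⟨cd⟩

LTS(P): 4 reachable states
  m0 = c.d.0 + c.b.0 :: --c--▸ m1, --c--▸ m2
  m1 = b.0 :: --b--▸ m3
  m2 = d.0 :: --d--▸ m3
  m3 = 0 :: ∅
LTS(Q): 4 reachable states
  n0 = d.d.0 + c.b.0 :: --c--▸ n1, --d--▸ n2
  n1 = b.0 :: --b--▸ n3
  n2 = d.0 :: --d--▸ n3
  n3 = 0 :: ∅
Run σ = ⟨cd⟩ on P: start {m0}
  step 1 (c): {m1, m2}
  step 2 (d): {m3}
  P completes σ.
Run σ = ⟨cd⟩ on Q: start {n0}
  step 1 (c): {n1}
  step 2 (d): ∅ (Q stuck)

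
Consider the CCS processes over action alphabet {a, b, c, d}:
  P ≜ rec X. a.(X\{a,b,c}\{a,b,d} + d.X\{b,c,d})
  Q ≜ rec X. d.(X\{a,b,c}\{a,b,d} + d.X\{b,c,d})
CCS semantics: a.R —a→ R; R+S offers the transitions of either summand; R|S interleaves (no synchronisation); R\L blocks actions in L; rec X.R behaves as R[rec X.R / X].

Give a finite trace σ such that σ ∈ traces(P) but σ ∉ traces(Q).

P's transition system — 4 states:
  u0 = rec X. a.(X\{a,b,c}\{a,b,d} + d.X\{b,c,d}) → --a--▸ u1
  u1 = (rec X. a.(X\{a,b,c}\{a,b,d} + d.X\{b,c,d}))\{a,b,c}\{a,b,d} + d.(rec X. a.(X\{a,b,c}\{a,b,d} + d.X\{b,c,d}))\{b,c,d} → --d--▸ u2
  u2 = (rec X. a.(X\{a,b,c}\{a,b,d} + d.X\{b,c,d}))\{b,c,d} → --a--▸ u3
  u3 = ((rec X. a.(X\{a,b,c}\{a,b,d} + d.X\{b,c,d}))\{a,b,c}\{a,b,d} + d.(rec X. a.(X\{a,b,c}\{a,b,d} + d.X\{b,c,d}))\{b,c,d})\{b,c,d} → stopped
Q's transition system — 3 states:
  v0 = rec X. d.(X\{a,b,c}\{a,b,d} + d.X\{b,c,d}) → --d--▸ v1
  v1 = (rec X. d.(X\{a,b,c}\{a,b,d} + d.X\{b,c,d}))\{a,b,c}\{a,b,d} + d.(rec X. d.(X\{a,b,c}\{a,b,d} + d.X\{b,c,d}))\{b,c,d} → --d--▸ v2
  v2 = (rec X. d.(X\{a,b,c}\{a,b,d} + d.X\{b,c,d}))\{b,c,d} → stopped
Executing a from P (initial set {u0}):
  step 1 (a): {u1}
  ✓ P
Executing a from Q (initial set {v0}):
  step 1 (a): ∅ (Q stuck)

a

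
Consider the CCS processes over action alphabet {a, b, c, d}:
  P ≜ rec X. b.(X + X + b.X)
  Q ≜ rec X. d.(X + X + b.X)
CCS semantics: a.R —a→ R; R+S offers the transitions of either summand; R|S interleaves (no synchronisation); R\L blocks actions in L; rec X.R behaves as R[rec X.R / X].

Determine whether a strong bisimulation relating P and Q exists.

LTS(P): 2 reachable states
  s0 = rec X. b.(X + X + b.X) → —b→ s1
  s1 = (rec X. b.(X + X + b.X)) + (rec X. b.(X + X + b.X)) + b.(rec X. b.(X + X + b.X)) → —b→ s0, —b→ s1
LTS(Q): 2 reachable states
  t0 = rec X. d.(X + X + b.X) → —d→ t1
  t1 = (rec X. d.(X + X + b.X)) + (rec X. d.(X + X + b.X)) + b.(rec X. d.(X + X + b.X)) → —b→ t0, —d→ t1
Coarsest stable partition (strong bisimilarity classes):
  B0 = {s0, s1}
  B1 = {t0}
  B2 = {t1}
s0 ∈ B0, t0 ∈ B1 → different blocks

NO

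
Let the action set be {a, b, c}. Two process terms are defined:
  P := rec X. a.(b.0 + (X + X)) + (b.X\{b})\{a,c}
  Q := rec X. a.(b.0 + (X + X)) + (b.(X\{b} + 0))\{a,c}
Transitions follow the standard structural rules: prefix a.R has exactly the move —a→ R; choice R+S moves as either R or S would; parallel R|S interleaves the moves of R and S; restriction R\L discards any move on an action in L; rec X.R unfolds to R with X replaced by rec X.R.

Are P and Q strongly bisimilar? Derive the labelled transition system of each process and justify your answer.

P ~ Q

Reachable graph of P (4 states):
  s0 = rec X. a.(b.0 + (X + X)) + (b.X\{b})\{a,c} :: -a-> s1, -b-> s2
  s1 = b.0 + ((rec X. a.(b.0 + (X + X)) + (b.X\{b})\{a,c}) + (rec X. a.(b.0 + (X + X)) + (b.X\{b})\{a,c})) :: -a-> s1, -b-> s2, -b-> s3
  s2 = (rec X. a.(b.0 + (X + X)) + (b.X\{b})\{a,c})\{b}\{a,c} :: ·
  s3 = 0 :: ·
Reachable graph of Q (4 states):
  t0 = rec X. a.(b.0 + (X + X)) + (b.(X\{b} + 0))\{a,c} :: -a-> t1, -b-> t2
  t1 = b.0 + ((rec X. a.(b.0 + (X + X)) + (b.(X\{b} + 0))\{a,c}) + (rec X. a.(b.0 + (X + X)) + (b.(X\{b} + 0))\{a,c})) :: -a-> t1, -b-> t2, -b-> t3
  t2 = ((rec X. a.(b.0 + (X + X)) + (b.(X\{b} + 0))\{a,c})\{b} + 0)\{a,c} :: ·
  t3 = 0 :: ·
Coarsest stable partition (strong bisimilarity classes):
  B0 = {s0, s1, t0, t1}
  B1 = {s2, s3, t2, t3}
s0 ∈ B0, t0 ∈ B0 → same block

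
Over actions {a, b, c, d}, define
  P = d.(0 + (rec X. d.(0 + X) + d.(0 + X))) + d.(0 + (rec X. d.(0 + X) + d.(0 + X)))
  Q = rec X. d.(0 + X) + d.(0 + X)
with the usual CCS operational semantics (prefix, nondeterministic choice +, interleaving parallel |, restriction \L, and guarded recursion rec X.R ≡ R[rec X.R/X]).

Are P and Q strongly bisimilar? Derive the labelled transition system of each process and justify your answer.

bisimilar

LTS(P): 2 reachable states
  s0 = d.(0 + (rec X. d.(0 + X) + d.(0 + X))) + d.(0 + (rec X. d.(0 + X) + d.(0 + X))) has moves ··d··> s1
  s1 = 0 + (rec X. d.(0 + X) + d.(0 + X)) has moves ··d··> s1
LTS(Q): 2 reachable states
  t0 = rec X. d.(0 + X) + d.(0 + X) has moves ··d··> t1
  t1 = 0 + (rec X. d.(0 + X) + d.(0 + X)) has moves ··d··> t1
Partition-refinement fixed point:
  B0 = {s0, s1, t0, t1}
s0 ∈ B0, t0 ∈ B0 → same block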